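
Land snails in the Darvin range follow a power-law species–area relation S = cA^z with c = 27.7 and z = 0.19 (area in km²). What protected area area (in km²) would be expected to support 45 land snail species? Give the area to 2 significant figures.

45 = 27.7 × A^0.19  ⇒  A^0.19 = 45/27.7 = 1.625
ln A = ln(1.625) / 0.19 = 0.4852 / 0.19 = 2.5538
A = e^2.5538 ≈ 12.86 km²

13 km²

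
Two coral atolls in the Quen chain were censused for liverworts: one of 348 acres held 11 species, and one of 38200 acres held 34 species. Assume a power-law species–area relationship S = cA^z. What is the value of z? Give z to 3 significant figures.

Taking logs: ln S = ln c + z ln A, so z = (ln S₂ − ln S₁)/(ln A₂ − ln A₁).
z = ln(34/11) / ln(38200/348) = ln(3.091) / ln(109.8) = 1.1285 / 4.6984 = 0.2402

0.240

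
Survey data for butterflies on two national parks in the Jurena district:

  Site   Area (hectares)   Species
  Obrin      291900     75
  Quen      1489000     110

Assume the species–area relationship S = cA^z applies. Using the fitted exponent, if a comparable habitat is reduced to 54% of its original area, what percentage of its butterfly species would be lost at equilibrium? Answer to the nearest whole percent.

13%

z = ln(110/75) / ln(1489000/291900) = 0.3830 / 1.6294 = 0.2350
S_new/S_old = (A_new/A_old)^z = 0.54^0.2350 = exp(0.2350 × -0.6162) = 0.8652
Fraction lost = 1 − 0.8652 = 0.1348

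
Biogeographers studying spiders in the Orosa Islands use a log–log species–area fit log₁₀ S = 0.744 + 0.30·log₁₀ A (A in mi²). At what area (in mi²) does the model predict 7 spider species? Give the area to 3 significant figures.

2.17 mi²

7 = 5.546 × A^0.3  ⇒  A^0.3 = 7/5.546 = 1.262
ln A = ln(1.262) / 0.3 = 0.2328 / 0.3 = 0.7760
A = e^0.7760 ≈ 2.173 mi²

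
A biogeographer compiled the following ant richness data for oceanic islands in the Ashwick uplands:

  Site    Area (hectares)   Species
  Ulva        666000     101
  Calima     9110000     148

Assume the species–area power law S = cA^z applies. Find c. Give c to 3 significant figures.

z = ln(S₂/S₁) / ln(A₂/A₁) = ln(148/101) / ln(9110000/666000) = 0.3821 / 2.6158 = 0.1461
c = S₁ / A₁^z = 101 / 666000^0.1461 = 101 / 7.09 = 14.25

14.2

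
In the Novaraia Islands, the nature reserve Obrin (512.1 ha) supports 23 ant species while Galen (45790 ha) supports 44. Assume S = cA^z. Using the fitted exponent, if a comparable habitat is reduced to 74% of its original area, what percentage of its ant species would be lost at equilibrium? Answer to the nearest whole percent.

z = ln(44/23) / ln(45790/512.1) = 0.6487 / 4.4933 = 0.1444
S_new/S_old = (A_new/A_old)^z = 0.74^0.1444 = exp(0.1444 × -0.3011) = 0.9575
Fraction lost = 1 − 0.9575 = 0.04254

4%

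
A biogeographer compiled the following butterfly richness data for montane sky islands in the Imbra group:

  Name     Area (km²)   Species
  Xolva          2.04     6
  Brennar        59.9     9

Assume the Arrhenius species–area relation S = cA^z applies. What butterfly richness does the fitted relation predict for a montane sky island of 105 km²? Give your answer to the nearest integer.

z = ln(9/6) / ln(59.9/2.04) = 0.4055 / 3.3797 = 0.1200
c = 6 / 2.04^0.1200 = 6 / 1.089 = 5.508
S₃ = 5.508 × 105^0.1200 = 5.508 × 1.748 ≈ 9.627

10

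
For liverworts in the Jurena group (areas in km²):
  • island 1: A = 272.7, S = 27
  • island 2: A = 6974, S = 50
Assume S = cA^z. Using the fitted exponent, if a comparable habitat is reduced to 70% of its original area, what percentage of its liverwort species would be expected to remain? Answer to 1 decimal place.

93.4%

z = ln(50/27) / ln(6974/272.7) = 0.6162 / 3.2416 = 0.1901
S_new/S_old = (A_new/A_old)^z = 0.7^0.1901 = exp(0.1901 × -0.3567) = 0.9344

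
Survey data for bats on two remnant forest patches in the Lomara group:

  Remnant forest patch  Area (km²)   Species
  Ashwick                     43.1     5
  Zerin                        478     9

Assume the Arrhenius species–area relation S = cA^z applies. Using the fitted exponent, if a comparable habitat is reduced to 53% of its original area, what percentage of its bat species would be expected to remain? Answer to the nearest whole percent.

z = ln(9/5) / ln(478/43.1) = 0.5878 / 2.4061 = 0.2443
S_new/S_old = (A_new/A_old)^z = 0.53^0.2443 = exp(0.2443 × -0.6349) = 0.8563

86%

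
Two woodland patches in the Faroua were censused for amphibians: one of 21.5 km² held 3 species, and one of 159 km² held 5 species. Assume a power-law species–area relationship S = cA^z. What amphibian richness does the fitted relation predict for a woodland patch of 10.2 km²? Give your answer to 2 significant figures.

z = ln(5/3) / ln(159/21.5) = 0.5108 / 2.0009 = 0.2553
c = 3 / 21.5^0.2553 = 3 / 2.189 = 1.371
S₃ = 1.371 × 10.2^0.2553 = 1.371 × 1.809 ≈ 2.48

2.5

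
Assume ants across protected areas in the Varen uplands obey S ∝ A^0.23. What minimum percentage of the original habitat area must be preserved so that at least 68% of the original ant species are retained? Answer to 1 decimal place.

18.7%

Need (A_new/A_old)^0.23 = 0.68, so A_new/A_old = 0.68^(1/0.23) = 0.68^4.348
ln(A_new/A_old) = ln 0.68 / 0.23 = -0.3857 / 0.23 = -1.6768
A_new/A_old = e^-1.6768 ≈ 0.187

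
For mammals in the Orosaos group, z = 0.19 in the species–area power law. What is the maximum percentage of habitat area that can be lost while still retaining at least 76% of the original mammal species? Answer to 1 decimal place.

76.4%

Need (A_new/A_old)^0.19 = 0.76, so A_new/A_old = 0.76^(1/0.19) = 0.76^5.263
ln(A_new/A_old) = ln 0.76 / 0.19 = -0.2744 / 0.19 = -1.4444
A_new/A_old = e^-1.4444 ≈ 0.2359
Fraction that can be lost = 1 − 0.2359 = 0.7641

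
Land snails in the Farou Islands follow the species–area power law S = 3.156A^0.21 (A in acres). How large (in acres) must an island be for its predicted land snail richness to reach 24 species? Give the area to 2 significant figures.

24 = 3.156 × A^0.21  ⇒  A^0.21 = 24/3.156 = 7.605
ln A = ln(7.605) / 0.21 = 2.0287 / 0.21 = 9.6607
A = e^9.6607 ≈ 15689 acres

16000 acres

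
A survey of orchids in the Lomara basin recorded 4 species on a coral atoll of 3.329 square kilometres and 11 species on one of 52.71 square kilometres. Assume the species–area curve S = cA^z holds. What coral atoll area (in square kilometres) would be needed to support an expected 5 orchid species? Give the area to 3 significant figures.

z = ln(11/4) / ln(52.71/3.329) = 1.0116 / 2.7621 = 0.3662
c = 4 / 3.329^0.3662 = 4 / 1.553 = 2.575
A = (5/2.575)^(1/0.3662) ⇒ ln A = ln(1.942)/0.3662 = 1.8120
A = e^1.8120 ≈ 6.122 square kilometres

6.12 square kilometres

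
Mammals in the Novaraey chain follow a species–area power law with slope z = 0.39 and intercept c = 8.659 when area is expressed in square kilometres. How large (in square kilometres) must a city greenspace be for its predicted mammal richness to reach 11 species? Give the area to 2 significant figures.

11 = 8.659 × A^0.39  ⇒  A^0.39 = 11/8.659 = 1.27
ln A = ln(1.27) / 0.39 = 0.2393 / 0.39 = 0.6136
A = e^0.6136 ≈ 1.847 square kilometres

1.8 square kilometres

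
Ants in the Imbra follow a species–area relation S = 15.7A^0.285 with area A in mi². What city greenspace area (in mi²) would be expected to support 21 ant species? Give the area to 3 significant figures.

21 = 15.7 × A^0.285  ⇒  A^0.285 = 21/15.7 = 1.338
ln A = ln(1.338) / 0.285 = 0.2909 / 0.285 = 1.0206
A = e^1.0206 ≈ 2.775 mi²

2.77 mi²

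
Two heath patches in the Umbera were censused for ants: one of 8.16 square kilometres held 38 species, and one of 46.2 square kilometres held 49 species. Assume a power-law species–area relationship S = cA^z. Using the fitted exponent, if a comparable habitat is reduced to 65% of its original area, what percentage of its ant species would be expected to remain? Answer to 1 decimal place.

z = ln(49/38) / ln(46.2/8.16) = 0.2542 / 1.7337 = 0.1466
S_new/S_old = (A_new/A_old)^z = 0.65^0.1466 = exp(0.1466 × -0.4308) = 0.9388

93.9%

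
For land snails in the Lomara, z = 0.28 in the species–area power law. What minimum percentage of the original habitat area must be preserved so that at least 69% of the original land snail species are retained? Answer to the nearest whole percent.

Need (A_new/A_old)^0.28 = 0.69, so A_new/A_old = 0.69^(1/0.28) = 0.69^3.571
ln(A_new/A_old) = ln 0.69 / 0.28 = -0.3711 / 0.28 = -1.3252
A_new/A_old = e^-1.3252 ≈ 0.2657

27%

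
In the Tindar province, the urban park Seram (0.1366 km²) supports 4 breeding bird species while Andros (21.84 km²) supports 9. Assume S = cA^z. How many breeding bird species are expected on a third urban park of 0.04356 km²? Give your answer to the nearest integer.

3

z = ln(9/4) / ln(21.84/0.1366) = 0.8109 / 5.0744 = 0.1598
c = 4 / 0.1366^0.1598 = 4 / 0.7275 = 5.498
S₃ = 5.498 × 0.04356^0.1598 = 5.498 × 0.6061 ≈ 3.332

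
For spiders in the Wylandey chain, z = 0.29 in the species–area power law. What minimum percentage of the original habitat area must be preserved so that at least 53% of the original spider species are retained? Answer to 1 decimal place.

Need (A_new/A_old)^0.29 = 0.53, so A_new/A_old = 0.53^(1/0.29) = 0.53^3.448
ln(A_new/A_old) = ln 0.53 / 0.29 = -0.6349 / 0.29 = -2.1892
A_new/A_old = e^-2.1892 ≈ 0.112

11.2%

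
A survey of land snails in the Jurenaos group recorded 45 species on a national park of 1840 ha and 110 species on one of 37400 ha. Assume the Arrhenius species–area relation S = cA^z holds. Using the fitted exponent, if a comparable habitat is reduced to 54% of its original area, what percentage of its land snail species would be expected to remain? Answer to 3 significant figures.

83.3%

z = ln(110/45) / ln(37400/1840) = 0.8938 / 3.0119 = 0.2968
S_new/S_old = (A_new/A_old)^z = 0.54^0.2968 = exp(0.2968 × -0.6162) = 0.8329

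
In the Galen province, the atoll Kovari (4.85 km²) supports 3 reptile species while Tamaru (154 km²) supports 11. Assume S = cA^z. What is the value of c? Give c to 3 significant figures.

1.66

z = ln(S₂/S₁) / ln(A₂/A₁) = ln(11/3) / ln(154/4.85) = 1.2993 / 3.4580 = 0.3757
c = S₁ / A₁^z = 3 / 4.85^0.3757 = 3 / 1.81 = 1.658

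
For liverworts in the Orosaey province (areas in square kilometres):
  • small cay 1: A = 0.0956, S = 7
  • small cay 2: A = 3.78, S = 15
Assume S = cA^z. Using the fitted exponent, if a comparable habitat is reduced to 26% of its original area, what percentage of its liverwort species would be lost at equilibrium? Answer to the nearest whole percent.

z = ln(15/7) / ln(3.78/0.0956) = 0.7621 / 3.6773 = 0.2073
S_new/S_old = (A_new/A_old)^z = 0.26^0.2073 = exp(0.2073 × -1.3471) = 0.7564
Fraction lost = 1 − 0.7564 = 0.2436

24%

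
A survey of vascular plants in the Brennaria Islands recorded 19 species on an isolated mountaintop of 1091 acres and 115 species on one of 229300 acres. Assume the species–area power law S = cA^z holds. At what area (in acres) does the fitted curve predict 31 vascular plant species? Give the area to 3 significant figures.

4670 acres

z = ln(115/19) / ln(229300/1091) = 1.8005 / 5.3479 = 0.3367
c = 19 / 1091^0.3367 = 19 / 10.54 = 1.803
A = (31/1.803)^(1/0.3367) ⇒ ln A = ln(17.19)/0.3367 = 8.4489
A = e^8.4489 ≈ 4670 acres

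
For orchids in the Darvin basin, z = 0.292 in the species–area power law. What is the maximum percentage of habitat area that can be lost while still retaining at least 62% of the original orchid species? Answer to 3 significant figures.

80.5%

Need (A_new/A_old)^0.292 = 0.62, so A_new/A_old = 0.62^(1/0.292) = 0.62^3.425
ln(A_new/A_old) = ln 0.62 / 0.292 = -0.4780 / 0.292 = -1.6371
A_new/A_old = e^-1.6371 ≈ 0.1945
Fraction that can be lost = 1 − 0.1945 = 0.8055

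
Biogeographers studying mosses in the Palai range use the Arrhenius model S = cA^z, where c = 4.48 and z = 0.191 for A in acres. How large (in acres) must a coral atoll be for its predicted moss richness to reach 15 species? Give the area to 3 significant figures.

559 acres

15 = 4.48 × A^0.191  ⇒  A^0.191 = 15/4.48 = 3.348
ln A = ln(3.348) / 0.191 = 1.2084 / 0.191 = 6.3268
A = e^6.3268 ≈ 559.4 acres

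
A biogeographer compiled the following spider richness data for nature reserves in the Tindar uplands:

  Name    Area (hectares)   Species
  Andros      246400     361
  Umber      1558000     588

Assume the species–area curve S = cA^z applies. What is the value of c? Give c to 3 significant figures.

z = ln(S₂/S₁) / ln(A₂/A₁) = ln(588/361) / ln(1558000/246400) = 0.4878 / 1.8442 = 0.2645
c = S₁ / A₁^z = 361 / 246400^0.2645 = 361 / 26.68 = 13.53

13.5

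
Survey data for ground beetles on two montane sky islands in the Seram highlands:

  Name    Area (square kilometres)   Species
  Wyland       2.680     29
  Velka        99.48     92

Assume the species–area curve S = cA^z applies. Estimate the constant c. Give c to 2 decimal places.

z = ln(S₂/S₁) / ln(A₂/A₁) = ln(92/29) / ln(99.48/2.68) = 1.1545 / 3.6141 = 0.3194
c = S₁ / A₁^z = 29 / 2.68^0.3194 = 29 / 1.37 = 21.17

21.17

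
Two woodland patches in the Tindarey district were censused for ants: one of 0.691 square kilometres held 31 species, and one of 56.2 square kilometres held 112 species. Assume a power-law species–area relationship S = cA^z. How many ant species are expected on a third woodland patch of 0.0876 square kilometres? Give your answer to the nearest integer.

z = ln(112/31) / ln(56.2/0.691) = 1.2845 / 4.3985 = 0.2920
c = 31 / 0.691^0.2920 = 31 / 0.8977 = 34.53
S₃ = 34.53 × 0.0876^0.2920 = 34.53 × 0.4911 ≈ 16.96

17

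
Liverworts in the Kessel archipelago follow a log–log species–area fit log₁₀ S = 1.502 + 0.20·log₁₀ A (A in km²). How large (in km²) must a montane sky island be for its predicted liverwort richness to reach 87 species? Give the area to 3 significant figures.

87 = 31.77 × A^0.2  ⇒  A^0.2 = 87/31.77 = 2.739
ln A = ln(2.739) / 0.2 = 1.0074 / 0.2 = 5.0371
A = e^5.0371 ≈ 154 km²

154 km²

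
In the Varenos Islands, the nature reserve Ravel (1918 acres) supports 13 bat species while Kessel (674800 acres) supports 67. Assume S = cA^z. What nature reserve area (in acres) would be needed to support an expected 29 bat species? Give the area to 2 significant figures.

z = ln(67/13) / ln(674800/1918) = 1.6397 / 5.8631 = 0.2797
c = 13 / 1918^0.2797 = 13 / 8.282 = 1.57
A = (29/1.57)^(1/0.2797) ⇒ ln A = ln(18.47)/0.2797 = 10.4279
A = e^10.4279 ≈ 33791 acres

34000 acres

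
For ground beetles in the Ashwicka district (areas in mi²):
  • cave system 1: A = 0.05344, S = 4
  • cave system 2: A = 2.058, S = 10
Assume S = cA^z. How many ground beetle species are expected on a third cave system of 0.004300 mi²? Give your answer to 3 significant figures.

z = ln(10/4) / ln(2.058/0.05344) = 0.9163 / 3.6509 = 0.2510
c = 4 / 0.05344^0.2510 = 4 / 0.4794 = 8.343
S₃ = 8.343 × 0.0043^0.2510 = 8.343 × 0.2547 ≈ 2.125

2.13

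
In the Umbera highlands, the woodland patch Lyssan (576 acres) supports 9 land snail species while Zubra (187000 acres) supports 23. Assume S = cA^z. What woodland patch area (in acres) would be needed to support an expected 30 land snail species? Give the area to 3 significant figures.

962000 acres

z = ln(23/9) / ln(187000/576) = 0.9383 / 5.7828 = 0.1623
c = 9 / 576^0.1623 = 9 / 2.805 = 3.209
A = (30/3.209)^(1/0.1623) ⇒ ln A = ln(9.349)/0.1623 = 13.7764
A = e^13.7764 ≈ 961692 acres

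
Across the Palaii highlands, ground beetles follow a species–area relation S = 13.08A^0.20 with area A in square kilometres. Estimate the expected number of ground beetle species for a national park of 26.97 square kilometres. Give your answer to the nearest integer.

S = 13.08 × 26.97^0.2 = 13.08 × 1.933 ≈ 25.28

25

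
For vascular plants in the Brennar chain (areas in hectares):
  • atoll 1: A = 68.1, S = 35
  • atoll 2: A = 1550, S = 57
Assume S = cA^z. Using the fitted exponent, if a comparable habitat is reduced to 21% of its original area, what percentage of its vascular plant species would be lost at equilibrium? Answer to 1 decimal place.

21.6%

z = ln(57/35) / ln(1550/68.1) = 0.4877 / 3.1250 = 0.1561
S_new/S_old = (A_new/A_old)^z = 0.21^0.1561 = exp(0.1561 × -1.5606) = 0.7838
Fraction lost = 1 − 0.7838 = 0.2162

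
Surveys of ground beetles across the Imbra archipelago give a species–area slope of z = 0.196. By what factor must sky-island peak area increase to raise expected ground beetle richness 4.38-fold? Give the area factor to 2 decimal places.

1874.25

(A₂/A₁)^0.196 = 4.38, so A₂/A₁ = 4.38^(1/0.196) = 4.38^5.102
ln(A₂/A₁) = ln 4.38 / 0.196 = 1.4770 / 0.196 = 7.5360
A₂/A₁ = e^7.5360 ≈ 1874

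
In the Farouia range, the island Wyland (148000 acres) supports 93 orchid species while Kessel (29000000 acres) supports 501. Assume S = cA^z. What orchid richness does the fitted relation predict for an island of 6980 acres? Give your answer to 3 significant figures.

z = ln(501/93) / ln(29000000/148000) = 1.6840 / 5.2778 = 0.3191
c = 93 / 148000^0.3191 = 93 / 44.64 = 2.084
S₃ = 2.084 × 6980^0.3191 = 2.084 × 16.84 ≈ 35.1

35.1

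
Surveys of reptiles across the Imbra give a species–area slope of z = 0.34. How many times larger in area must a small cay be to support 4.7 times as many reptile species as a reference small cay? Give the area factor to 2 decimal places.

(A₂/A₁)^0.34 = 4.7, so A₂/A₁ = 4.7^(1/0.34) = 4.7^2.941
ln(A₂/A₁) = ln 4.7 / 0.34 = 1.5476 / 0.34 = 4.5517
A₂/A₁ = e^4.5517 ≈ 94.79

94.79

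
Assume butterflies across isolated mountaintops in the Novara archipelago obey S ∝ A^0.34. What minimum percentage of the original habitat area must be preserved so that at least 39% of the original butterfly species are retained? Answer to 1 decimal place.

Need (A_new/A_old)^0.34 = 0.39, so A_new/A_old = 0.39^(1/0.34) = 0.39^2.941
ln(A_new/A_old) = ln 0.39 / 0.34 = -0.9416 / 0.34 = -2.7694
A_new/A_old = e^-2.7694 ≈ 0.0627

6.3%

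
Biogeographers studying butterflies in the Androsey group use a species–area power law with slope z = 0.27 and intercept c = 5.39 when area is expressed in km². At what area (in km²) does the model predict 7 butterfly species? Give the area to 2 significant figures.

2.6 km²

7 = 5.39 × A^0.27  ⇒  A^0.27 = 7/5.39 = 1.299
ln A = ln(1.299) / 0.27 = 0.2614 / 0.27 = 0.9680
A = e^0.9680 ≈ 2.633 km²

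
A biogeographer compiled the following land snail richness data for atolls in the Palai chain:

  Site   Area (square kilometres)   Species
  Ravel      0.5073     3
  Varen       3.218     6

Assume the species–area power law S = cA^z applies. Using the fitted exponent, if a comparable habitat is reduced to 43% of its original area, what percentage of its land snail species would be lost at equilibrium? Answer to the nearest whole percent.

27%

z = ln(6/3) / ln(3.218/0.5073) = 0.6931 / 1.8474 = 0.3752
S_new/S_old = (A_new/A_old)^z = 0.43^0.3752 = exp(0.3752 × -0.8440) = 0.7286
Fraction lost = 1 − 0.7286 = 0.2714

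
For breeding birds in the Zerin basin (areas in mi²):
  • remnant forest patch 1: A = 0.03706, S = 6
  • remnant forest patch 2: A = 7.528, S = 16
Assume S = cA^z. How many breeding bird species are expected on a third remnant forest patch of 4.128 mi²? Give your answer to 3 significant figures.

z = ln(16/6) / ln(7.528/0.03706) = 0.9808 / 5.3138 = 0.1846
c = 6 / 0.03706^0.1846 = 6 / 0.5443 = 11.02
S₃ = 11.02 × 4.128^0.1846 = 11.02 × 1.299 ≈ 14.32

14.3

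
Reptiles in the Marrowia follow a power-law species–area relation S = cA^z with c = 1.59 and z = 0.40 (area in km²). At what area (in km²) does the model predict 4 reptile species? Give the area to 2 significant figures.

10 km²

4 = 1.59 × A^0.4  ⇒  A^0.4 = 4/1.59 = 2.516
ln A = ln(2.516) / 0.4 = 0.9226 / 0.4 = 2.3064
A = e^2.3064 ≈ 10.04 km²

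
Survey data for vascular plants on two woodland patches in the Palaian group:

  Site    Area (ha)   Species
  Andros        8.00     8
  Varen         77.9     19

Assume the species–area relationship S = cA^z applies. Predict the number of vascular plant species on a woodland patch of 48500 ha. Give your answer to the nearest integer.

219

z = ln(19/8) / ln(77.9/8) = 0.8650 / 2.2760 = 0.3801
c = 8 / 8^0.3801 = 8 / 2.204 = 3.63
S₃ = 3.63 × 48500^0.3801 = 3.63 × 60.37 ≈ 219.1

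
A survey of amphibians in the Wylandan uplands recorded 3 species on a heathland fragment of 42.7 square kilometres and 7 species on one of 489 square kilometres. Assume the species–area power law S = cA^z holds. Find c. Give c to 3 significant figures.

0.814

z = ln(S₂/S₁) / ln(A₂/A₁) = ln(7/3) / ln(489/42.7) = 0.8473 / 2.4382 = 0.3475
c = S₁ / A₁^z = 3 / 42.7^0.3475 = 3 / 3.686 = 0.8138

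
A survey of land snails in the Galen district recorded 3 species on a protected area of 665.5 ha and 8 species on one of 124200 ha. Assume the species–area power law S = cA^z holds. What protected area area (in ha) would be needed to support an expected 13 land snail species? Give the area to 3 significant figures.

z = ln(8/3) / ln(124200/665.5) = 0.9808 / 5.2291 = 0.1876
c = 3 / 665.5^0.1876 = 3 / 3.385 = 0.8863
A = (13/0.8863)^(1/0.1876) ⇒ ln A = ln(14.67)/0.1876 = 14.3180
A = e^14.3180 ≈ 1652903 ha

1650000 ha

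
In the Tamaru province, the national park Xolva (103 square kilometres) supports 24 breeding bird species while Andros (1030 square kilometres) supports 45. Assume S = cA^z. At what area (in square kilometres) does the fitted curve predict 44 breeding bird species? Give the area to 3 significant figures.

z = ln(45/24) / ln(1030/103) = 0.6286 / 2.3026 = 0.2730
c = 24 / 103^0.2730 = 24 / 3.544 = 6.772
A = (44/6.772)^(1/0.2730) ⇒ ln A = ln(6.498)/0.2730 = 6.8550
A = e^6.8550 ≈ 948.6 square kilometres

949 square kilometres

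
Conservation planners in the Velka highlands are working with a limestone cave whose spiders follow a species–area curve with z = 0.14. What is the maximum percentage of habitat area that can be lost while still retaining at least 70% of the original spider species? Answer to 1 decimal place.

Need (A_new/A_old)^0.14 = 0.7, so A_new/A_old = 0.7^(1/0.14) = 0.7^7.143
ln(A_new/A_old) = ln 0.7 / 0.14 = -0.3567 / 0.14 = -2.5477
A_new/A_old = e^-2.5477 ≈ 0.07826
Fraction that can be lost = 1 − 0.07826 = 0.9217

92.2%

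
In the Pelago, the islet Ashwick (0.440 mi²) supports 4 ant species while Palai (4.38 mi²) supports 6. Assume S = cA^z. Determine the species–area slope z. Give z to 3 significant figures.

0.176

Taking logs: ln S = ln c + z ln A, so z = (ln S₂ − ln S₁)/(ln A₂ − ln A₁).
z = ln(6/4) / ln(4.38/0.44) = ln(1.5) / ln(9.955) = 0.4055 / 2.2980 = 0.1764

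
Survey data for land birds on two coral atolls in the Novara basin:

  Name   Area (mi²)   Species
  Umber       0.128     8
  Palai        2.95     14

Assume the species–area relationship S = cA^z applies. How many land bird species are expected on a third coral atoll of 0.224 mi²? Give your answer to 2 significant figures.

z = ln(14/8) / ln(2.95/0.128) = 0.5596 / 3.1375 = 0.1784
c = 8 / 0.128^0.1784 = 8 / 0.693 = 11.54
S₃ = 11.54 × 0.224^0.1784 = 11.54 × 0.7658 ≈ 8.84

8.8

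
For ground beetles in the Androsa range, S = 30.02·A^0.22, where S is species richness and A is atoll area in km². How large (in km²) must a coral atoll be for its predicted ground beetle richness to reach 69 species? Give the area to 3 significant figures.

43.9 km²

69 = 30.02 × A^0.22  ⇒  A^0.22 = 69/30.02 = 2.298
ln A = ln(2.298) / 0.22 = 0.8322 / 0.22 = 3.7829
A = e^3.7829 ≈ 43.94 km²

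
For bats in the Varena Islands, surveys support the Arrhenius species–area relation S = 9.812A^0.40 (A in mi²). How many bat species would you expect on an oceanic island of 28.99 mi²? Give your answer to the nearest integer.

S = 9.812 × 28.99^0.4 = 9.812 × 3.845 ≈ 37.73

38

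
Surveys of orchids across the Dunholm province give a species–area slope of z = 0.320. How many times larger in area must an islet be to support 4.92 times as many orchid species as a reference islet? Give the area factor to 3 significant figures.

(A₂/A₁)^0.32 = 4.92, so A₂/A₁ = 4.92^(1/0.32) = 4.92^3.125
ln(A₂/A₁) = ln 4.92 / 0.32 = 1.5933 / 0.32 = 4.9791
A₂/A₁ = e^4.9791 ≈ 145.3

145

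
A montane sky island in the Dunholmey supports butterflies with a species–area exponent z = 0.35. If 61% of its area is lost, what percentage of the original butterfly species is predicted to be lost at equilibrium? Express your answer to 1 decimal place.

S_new/S_old = (A_new/A_old)^z = 0.39^0.35
= exp(0.35 × ln 0.39) = exp(0.35 × -0.9416) = exp(-0.3296) ≈ 0.7192
Fraction lost = 1 − 0.7192 = 0.2808

28.1%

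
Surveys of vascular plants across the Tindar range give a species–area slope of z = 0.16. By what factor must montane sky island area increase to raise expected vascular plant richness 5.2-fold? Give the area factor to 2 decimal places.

29855.26

(A₂/A₁)^0.16 = 5.2, so A₂/A₁ = 5.2^(1/0.16) = 5.2^6.25
ln(A₂/A₁) = ln 5.2 / 0.16 = 1.6487 / 0.16 = 10.3041
A₂/A₁ = e^10.3041 ≈ 29855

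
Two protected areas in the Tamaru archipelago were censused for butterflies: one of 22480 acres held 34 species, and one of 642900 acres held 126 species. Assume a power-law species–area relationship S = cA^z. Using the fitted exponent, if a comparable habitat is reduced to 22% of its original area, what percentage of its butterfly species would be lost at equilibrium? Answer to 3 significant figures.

44.6%

z = ln(126/34) / ln(642900/22480) = 1.3099 / 3.3534 = 0.3906
S_new/S_old = (A_new/A_old)^z = 0.22^0.3906 = exp(0.3906 × -1.5141) = 0.5535
Fraction lost = 1 − 0.5535 = 0.4465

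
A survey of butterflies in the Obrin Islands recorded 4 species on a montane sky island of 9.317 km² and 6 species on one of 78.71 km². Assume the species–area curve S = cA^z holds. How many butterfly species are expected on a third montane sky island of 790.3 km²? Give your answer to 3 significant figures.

z = ln(6/4) / ln(78.71/9.317) = 0.4055 / 2.1339 = 0.1900
c = 4 / 9.317^0.1900 = 4 / 1.528 = 2.618
S₃ = 2.618 × 790.3^0.1900 = 2.618 × 3.553 ≈ 9.3

9.30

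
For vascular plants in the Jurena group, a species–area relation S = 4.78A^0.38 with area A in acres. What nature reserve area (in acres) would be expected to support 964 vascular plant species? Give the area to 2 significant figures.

1200000 acres

964 = 4.78 × A^0.38  ⇒  A^0.38 = 964/4.78 = 201.7
ln A = ln(201.7) / 0.38 = 5.3067 / 0.38 = 13.9649
A = e^13.9649 ≈ 1161091 acres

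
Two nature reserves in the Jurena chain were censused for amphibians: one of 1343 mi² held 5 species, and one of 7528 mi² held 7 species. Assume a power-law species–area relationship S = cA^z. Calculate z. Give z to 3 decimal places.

Taking logs: ln S = ln c + z ln A, so z = (ln S₂ − ln S₁)/(ln A₂ − ln A₁).
z = ln(7/5) / ln(7528/1343) = ln(1.4) / ln(5.605) = 0.3365 / 1.7237 = 0.1952

0.195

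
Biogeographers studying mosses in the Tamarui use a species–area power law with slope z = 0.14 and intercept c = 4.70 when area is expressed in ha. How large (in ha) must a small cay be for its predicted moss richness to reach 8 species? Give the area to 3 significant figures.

8 = 4.7 × A^0.14  ⇒  A^0.14 = 8/4.7 = 1.702
ln A = ln(1.702) / 0.14 = 0.5319 / 0.14 = 3.7991
A = e^3.7991 ≈ 44.66 ha

44.7 ha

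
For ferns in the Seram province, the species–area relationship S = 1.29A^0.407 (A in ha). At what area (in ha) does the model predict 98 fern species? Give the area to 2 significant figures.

98 = 1.29 × A^0.407  ⇒  A^0.407 = 98/1.29 = 75.97
ln A = ln(75.97) / 0.407 = 4.3303 / 0.407 = 10.6396
A = e^10.6396 ≈ 41757 ha

42000 ha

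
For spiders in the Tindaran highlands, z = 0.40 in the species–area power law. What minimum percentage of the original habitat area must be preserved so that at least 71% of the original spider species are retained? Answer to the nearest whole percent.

42%

Need (A_new/A_old)^0.4 = 0.71, so A_new/A_old = 0.71^(1/0.4) = 0.71^2.5
ln(A_new/A_old) = ln 0.71 / 0.4 = -0.3425 / 0.4 = -0.8562
A_new/A_old = e^-0.8562 ≈ 0.4248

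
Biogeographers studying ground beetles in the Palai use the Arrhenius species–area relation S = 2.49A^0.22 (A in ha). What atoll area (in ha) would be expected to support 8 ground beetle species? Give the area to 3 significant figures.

8 = 2.49 × A^0.22  ⇒  A^0.22 = 8/2.49 = 3.213
ln A = ln(3.213) / 0.22 = 1.1672 / 0.22 = 5.3053
A = e^5.3053 ≈ 201.4 ha

201 ha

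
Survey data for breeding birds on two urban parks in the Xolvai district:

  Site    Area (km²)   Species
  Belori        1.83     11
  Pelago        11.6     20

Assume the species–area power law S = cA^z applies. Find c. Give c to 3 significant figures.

9.05

z = ln(S₂/S₁) / ln(A₂/A₁) = ln(20/11) / ln(11.6/1.83) = 0.5978 / 1.8467 = 0.3237
c = S₁ / A₁^z = 11 / 1.83^0.3237 = 11 / 1.216 = 9.045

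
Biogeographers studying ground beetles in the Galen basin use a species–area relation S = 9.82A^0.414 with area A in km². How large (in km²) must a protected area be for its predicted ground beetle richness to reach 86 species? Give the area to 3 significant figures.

86 = 9.82 × A^0.414  ⇒  A^0.414 = 86/9.82 = 8.758
ln A = ln(8.758) / 0.414 = 2.1699 / 0.414 = 5.2414
A = e^5.2414 ≈ 188.9 km²

189 km²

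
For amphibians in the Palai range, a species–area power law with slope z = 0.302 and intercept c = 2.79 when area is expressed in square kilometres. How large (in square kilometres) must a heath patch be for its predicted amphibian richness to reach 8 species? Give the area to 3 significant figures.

8 = 2.79 × A^0.302  ⇒  A^0.302 = 8/2.79 = 2.867
ln A = ln(2.867) / 0.302 = 1.0534 / 0.302 = 3.4881
A = e^3.4881 ≈ 32.72 square kilometres

32.7 square kilometres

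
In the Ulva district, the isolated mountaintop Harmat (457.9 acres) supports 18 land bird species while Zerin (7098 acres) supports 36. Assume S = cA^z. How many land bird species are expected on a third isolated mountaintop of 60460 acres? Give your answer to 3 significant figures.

z = ln(36/18) / ln(7098/457.9) = 0.6931 / 2.7409 = 0.2529
c = 18 / 457.9^0.2529 = 18 / 4.708 = 3.823
S₃ = 3.823 × 60460^0.2529 = 3.823 × 16.19 ≈ 61.88

61.9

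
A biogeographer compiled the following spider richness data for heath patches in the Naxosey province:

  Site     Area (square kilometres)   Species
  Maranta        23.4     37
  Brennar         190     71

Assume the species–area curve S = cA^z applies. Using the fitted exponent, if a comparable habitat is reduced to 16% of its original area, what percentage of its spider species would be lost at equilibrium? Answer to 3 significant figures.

43.5%

z = ln(71/37) / ln(190/23.4) = 0.6518 / 2.0943 = 0.3112
S_new/S_old = (A_new/A_old)^z = 0.16^0.3112 = exp(0.3112 × -1.8326) = 0.5653
Fraction lost = 1 − 0.5653 = 0.4347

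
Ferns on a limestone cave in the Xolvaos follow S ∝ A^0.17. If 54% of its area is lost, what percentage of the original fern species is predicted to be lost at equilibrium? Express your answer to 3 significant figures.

12.4%

S_new/S_old = (A_new/A_old)^z = 0.46^0.17
= exp(0.17 × ln 0.46) = exp(0.17 × -0.7765) = exp(-0.1320) ≈ 0.8763
Fraction lost = 1 − 0.8763 = 0.1237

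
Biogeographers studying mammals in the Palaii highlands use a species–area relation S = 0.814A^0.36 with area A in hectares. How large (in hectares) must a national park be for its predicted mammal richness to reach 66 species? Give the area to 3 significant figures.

66 = 0.814 × A^0.36  ⇒  A^0.36 = 66/0.814 = 81.08
ln A = ln(81.08) / 0.36 = 4.3954 / 0.36 = 12.2096
A = e^12.2096 ≈ 200703 hectares

201000 hectares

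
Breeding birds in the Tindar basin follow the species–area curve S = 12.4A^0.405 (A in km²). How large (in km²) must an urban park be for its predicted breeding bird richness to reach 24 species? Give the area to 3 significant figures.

5.11 km²

24 = 12.4 × A^0.405  ⇒  A^0.405 = 24/12.4 = 1.935
ln A = ln(1.935) / 0.405 = 0.6604 / 0.405 = 1.6305
A = e^1.6305 ≈ 5.106 km²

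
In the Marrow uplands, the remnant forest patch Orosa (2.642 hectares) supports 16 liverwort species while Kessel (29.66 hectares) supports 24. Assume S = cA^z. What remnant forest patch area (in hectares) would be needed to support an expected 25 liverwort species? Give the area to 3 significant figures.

37.8 hectares

z = ln(24/16) / ln(29.66/2.642) = 0.4055 / 2.4183 = 0.1677
c = 16 / 2.642^0.1677 = 16 / 1.177 = 13.59
A = (25/13.59)^(1/0.1677) ⇒ ln A = ln(1.839)/0.1677 = 3.6333
A = e^3.6333 ≈ 37.84 hectares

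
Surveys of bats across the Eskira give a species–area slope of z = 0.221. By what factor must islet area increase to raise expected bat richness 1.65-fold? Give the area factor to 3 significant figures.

(A₂/A₁)^0.221 = 1.65, so A₂/A₁ = 1.65^(1/0.221) = 1.65^4.525
ln(A₂/A₁) = ln 1.65 / 0.221 = 0.5008 / 0.221 = 2.2660
A₂/A₁ = e^2.2660 ≈ 9.64

9.64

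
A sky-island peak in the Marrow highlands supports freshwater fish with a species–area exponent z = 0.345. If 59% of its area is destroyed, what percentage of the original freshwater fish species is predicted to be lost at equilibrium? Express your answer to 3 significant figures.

S_new/S_old = (A_new/A_old)^z = 0.41^0.345
= exp(0.345 × ln 0.41) = exp(0.345 × -0.8916) = exp(-0.3076) ≈ 0.7352
Fraction lost = 1 − 0.7352 = 0.2648

26.5%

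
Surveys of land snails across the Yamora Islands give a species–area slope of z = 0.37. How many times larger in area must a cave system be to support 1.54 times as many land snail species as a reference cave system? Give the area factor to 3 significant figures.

(A₂/A₁)^0.37 = 1.54, so A₂/A₁ = 1.54^(1/0.37) = 1.54^2.703
ln(A₂/A₁) = ln 1.54 / 0.37 = 0.4318 / 0.37 = 1.1670
A₂/A₁ = e^1.1670 ≈ 3.212

3.21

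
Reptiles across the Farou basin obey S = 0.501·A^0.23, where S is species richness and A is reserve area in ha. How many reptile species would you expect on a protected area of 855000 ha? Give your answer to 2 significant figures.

S = 0.501 × 855000^0.23 = 0.501 × 23.14 ≈ 11.59

12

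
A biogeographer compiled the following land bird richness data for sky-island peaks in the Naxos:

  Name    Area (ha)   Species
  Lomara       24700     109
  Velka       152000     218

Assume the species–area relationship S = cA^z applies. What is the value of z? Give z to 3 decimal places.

0.381

Taking logs: ln S = ln c + z ln A, so z = (ln S₂ − ln S₁)/(ln A₂ − ln A₁).
z = ln(218/109) / ln(152000/24700) = ln(2) / ln(6.154) = 0.6931 / 1.8171 = 0.3815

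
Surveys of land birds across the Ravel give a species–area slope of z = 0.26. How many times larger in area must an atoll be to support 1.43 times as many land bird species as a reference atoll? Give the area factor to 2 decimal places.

3.96

(A₂/A₁)^0.26 = 1.43, so A₂/A₁ = 1.43^(1/0.26) = 1.43^3.846
ln(A₂/A₁) = ln 1.43 / 0.26 = 0.3577 / 0.26 = 1.3757
A₂/A₁ = e^1.3757 ≈ 3.958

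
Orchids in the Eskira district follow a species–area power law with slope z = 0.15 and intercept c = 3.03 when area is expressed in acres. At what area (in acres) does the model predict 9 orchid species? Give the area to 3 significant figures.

9 = 3.03 × A^0.15  ⇒  A^0.15 = 9/3.03 = 2.97
ln A = ln(2.97) / 0.15 = 1.0887 / 0.15 = 7.2577
A = e^7.2577 ≈ 1419 acres

1420 acres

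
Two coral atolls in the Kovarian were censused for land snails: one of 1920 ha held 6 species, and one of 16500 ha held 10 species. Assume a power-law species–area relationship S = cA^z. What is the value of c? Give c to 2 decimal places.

z = ln(S₂/S₁) / ln(A₂/A₁) = ln(10/6) / ln(16500/1920) = 0.5108 / 2.1510 = 0.2375
c = S₁ / A₁^z = 6 / 1920^0.2375 = 6 / 6.022 = 0.9964

1.00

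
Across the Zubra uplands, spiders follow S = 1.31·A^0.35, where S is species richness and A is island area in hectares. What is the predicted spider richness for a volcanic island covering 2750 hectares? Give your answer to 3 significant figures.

S = 1.31 × 2750^0.35
ln S = ln 1.31 + 0.35 × ln 2750 = 0.2700 + 0.35 × 7.9194 = 3.0418
S = e^3.0418 ≈ 20.94

20.9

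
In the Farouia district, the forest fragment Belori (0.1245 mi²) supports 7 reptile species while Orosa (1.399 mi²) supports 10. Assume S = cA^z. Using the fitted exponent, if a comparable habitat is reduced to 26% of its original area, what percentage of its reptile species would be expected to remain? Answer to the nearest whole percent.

82%

z = ln(10/7) / ln(1.399/0.1245) = 0.3567 / 2.4192 = 0.1474
S_new/S_old = (A_new/A_old)^z = 0.26^0.1474 = exp(0.1474 × -1.3471) = 0.8199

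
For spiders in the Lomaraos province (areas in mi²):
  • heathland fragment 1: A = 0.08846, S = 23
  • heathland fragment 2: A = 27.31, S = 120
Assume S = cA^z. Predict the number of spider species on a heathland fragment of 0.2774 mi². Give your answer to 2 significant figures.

z = ln(120/23) / ln(27.31/0.08846) = 1.6520 / 5.7325 = 0.2882
c = 23 / 0.08846^0.2882 = 23 / 0.4971 = 46.27
S₃ = 46.27 × 0.2774^0.2882 = 46.27 × 0.6911 ≈ 31.97

32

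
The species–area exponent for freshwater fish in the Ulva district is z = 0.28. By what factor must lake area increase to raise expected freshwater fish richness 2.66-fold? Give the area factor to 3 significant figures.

(A₂/A₁)^0.28 = 2.66, so A₂/A₁ = 2.66^(1/0.28) = 2.66^3.571
ln(A₂/A₁) = ln 2.66 / 0.28 = 0.9783 / 0.28 = 3.4940
A₂/A₁ = e^3.4940 ≈ 32.92

32.9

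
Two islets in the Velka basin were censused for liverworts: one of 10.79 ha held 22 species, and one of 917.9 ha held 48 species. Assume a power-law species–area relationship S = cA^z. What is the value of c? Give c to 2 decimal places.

14.49

z = ln(S₂/S₁) / ln(A₂/A₁) = ln(48/22) / ln(917.9/10.79) = 0.7802 / 4.4435 = 0.1756
c = S₁ / A₁^z = 22 / 10.79^0.1756 = 22 / 1.518 = 14.49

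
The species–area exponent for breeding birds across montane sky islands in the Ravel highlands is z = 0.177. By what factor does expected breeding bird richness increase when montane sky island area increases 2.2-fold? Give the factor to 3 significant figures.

1.15

S₂/S₁ = (A₂/A₁)^z = 2.2^0.177
ln(S₂/S₁) = 0.177 × ln 2.2 = 0.177 × 0.7885 = 0.1396
S₂/S₁ = e^0.1396 ≈ 1.15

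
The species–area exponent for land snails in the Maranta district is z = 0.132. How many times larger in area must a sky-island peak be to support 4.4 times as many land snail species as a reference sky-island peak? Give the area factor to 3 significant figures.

74900

(A₂/A₁)^0.132 = 4.4, so A₂/A₁ = 4.4^(1/0.132) = 4.4^7.576
ln(A₂/A₁) = ln 4.4 / 0.132 = 1.4816 / 0.132 = 11.2243
A₂/A₁ = e^11.2243 ≈ 74928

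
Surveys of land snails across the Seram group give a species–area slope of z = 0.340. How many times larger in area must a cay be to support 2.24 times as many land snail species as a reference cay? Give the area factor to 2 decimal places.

10.72

(A₂/A₁)^0.34 = 2.24, so A₂/A₁ = 2.24^(1/0.34) = 2.24^2.941
ln(A₂/A₁) = ln 2.24 / 0.34 = 0.8065 / 0.34 = 2.3720
A₂/A₁ = e^2.3720 ≈ 10.72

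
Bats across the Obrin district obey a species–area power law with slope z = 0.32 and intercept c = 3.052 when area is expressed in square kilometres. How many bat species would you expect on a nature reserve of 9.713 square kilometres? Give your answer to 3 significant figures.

S = 3.052 × 9.713^0.32 = 3.052 × 2.07 ≈ 6.317

6.32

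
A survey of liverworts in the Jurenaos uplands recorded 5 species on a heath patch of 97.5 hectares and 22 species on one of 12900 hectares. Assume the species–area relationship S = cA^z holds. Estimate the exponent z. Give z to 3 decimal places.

Taking logs: ln S = ln c + z ln A, so z = (ln S₂ − ln S₁)/(ln A₂ − ln A₁).
z = ln(22/5) / ln(12900/97.5) = ln(4.4) / ln(132.3) = 1.4816 / 4.8851 = 0.3033

0.303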